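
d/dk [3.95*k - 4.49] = 3.95000000000000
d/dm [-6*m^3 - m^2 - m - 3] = -18*m^2 - 2*m - 1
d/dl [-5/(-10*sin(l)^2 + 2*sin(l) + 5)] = 10*(1 - 10*sin(l))*cos(l)/(2*sin(l) + 5*cos(2*l))^2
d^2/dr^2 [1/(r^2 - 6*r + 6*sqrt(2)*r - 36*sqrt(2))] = 2*(-r^2 - 6*sqrt(2)*r + 6*r + 4*(r - 3 + 3*sqrt(2))^2 + 36*sqrt(2))/(r^2 - 6*r + 6*sqrt(2)*r - 36*sqrt(2))^3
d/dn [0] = 0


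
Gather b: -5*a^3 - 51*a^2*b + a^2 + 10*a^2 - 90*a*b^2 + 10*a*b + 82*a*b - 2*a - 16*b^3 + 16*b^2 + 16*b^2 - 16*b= -5*a^3 + 11*a^2 - 2*a - 16*b^3 + b^2*(32 - 90*a) + b*(-51*a^2 + 92*a - 16)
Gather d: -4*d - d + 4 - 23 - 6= -5*d - 25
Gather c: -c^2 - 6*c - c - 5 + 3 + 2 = -c^2 - 7*c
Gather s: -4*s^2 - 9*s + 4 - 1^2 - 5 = -4*s^2 - 9*s - 2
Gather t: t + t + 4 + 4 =2*t + 8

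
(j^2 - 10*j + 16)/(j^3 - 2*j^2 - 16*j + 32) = (j - 8)/(j^2 - 16)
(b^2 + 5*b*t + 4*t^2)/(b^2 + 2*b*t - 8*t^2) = (-b - t)/(-b + 2*t)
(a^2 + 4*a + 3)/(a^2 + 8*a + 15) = (a + 1)/(a + 5)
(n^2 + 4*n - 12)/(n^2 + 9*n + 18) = (n - 2)/(n + 3)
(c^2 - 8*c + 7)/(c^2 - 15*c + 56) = (c - 1)/(c - 8)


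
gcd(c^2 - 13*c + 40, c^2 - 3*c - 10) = c - 5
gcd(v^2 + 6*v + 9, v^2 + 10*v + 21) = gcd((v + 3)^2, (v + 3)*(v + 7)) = v + 3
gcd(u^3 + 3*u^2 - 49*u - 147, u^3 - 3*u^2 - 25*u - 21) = u^2 - 4*u - 21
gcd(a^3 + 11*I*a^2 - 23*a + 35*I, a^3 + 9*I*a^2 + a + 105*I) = a^2 + 12*I*a - 35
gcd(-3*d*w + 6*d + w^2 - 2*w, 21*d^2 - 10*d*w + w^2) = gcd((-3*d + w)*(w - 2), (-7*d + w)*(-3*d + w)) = -3*d + w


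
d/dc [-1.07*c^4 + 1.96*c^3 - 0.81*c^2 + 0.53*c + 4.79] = -4.28*c^3 + 5.88*c^2 - 1.62*c + 0.53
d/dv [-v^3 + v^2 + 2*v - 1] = -3*v^2 + 2*v + 2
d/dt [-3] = 0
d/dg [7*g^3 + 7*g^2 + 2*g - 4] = 21*g^2 + 14*g + 2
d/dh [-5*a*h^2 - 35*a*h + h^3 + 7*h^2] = -10*a*h - 35*a + 3*h^2 + 14*h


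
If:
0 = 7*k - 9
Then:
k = 9/7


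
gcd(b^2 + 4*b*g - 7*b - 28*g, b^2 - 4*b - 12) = 1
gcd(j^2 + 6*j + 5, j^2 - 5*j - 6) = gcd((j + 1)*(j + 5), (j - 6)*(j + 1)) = j + 1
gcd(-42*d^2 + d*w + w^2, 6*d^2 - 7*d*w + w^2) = -6*d + w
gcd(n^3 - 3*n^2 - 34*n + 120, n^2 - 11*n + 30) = n - 5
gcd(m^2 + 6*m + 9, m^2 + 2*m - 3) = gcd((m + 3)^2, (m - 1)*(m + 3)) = m + 3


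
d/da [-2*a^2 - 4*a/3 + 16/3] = -4*a - 4/3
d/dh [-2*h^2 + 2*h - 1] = 2 - 4*h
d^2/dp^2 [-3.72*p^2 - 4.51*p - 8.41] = -7.44000000000000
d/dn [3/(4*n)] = -3/(4*n^2)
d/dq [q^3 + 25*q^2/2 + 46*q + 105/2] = 3*q^2 + 25*q + 46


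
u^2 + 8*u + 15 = (u + 3)*(u + 5)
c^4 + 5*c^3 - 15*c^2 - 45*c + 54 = (c - 3)*(c - 1)*(c + 3)*(c + 6)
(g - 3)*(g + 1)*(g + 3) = g^3 + g^2 - 9*g - 9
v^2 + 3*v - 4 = (v - 1)*(v + 4)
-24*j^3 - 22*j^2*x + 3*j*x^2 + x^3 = (-4*j + x)*(j + x)*(6*j + x)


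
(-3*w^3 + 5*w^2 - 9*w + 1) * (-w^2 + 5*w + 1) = 3*w^5 - 20*w^4 + 31*w^3 - 41*w^2 - 4*w + 1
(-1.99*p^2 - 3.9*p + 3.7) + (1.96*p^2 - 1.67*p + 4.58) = -0.03*p^2 - 5.57*p + 8.28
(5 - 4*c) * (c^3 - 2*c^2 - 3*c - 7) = -4*c^4 + 13*c^3 + 2*c^2 + 13*c - 35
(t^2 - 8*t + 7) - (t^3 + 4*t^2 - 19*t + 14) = -t^3 - 3*t^2 + 11*t - 7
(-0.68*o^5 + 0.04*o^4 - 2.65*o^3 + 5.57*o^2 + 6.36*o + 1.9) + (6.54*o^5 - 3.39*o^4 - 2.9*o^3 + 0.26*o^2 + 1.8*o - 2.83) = 5.86*o^5 - 3.35*o^4 - 5.55*o^3 + 5.83*o^2 + 8.16*o - 0.93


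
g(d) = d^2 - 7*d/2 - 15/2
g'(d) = 2*d - 7/2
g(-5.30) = 39.14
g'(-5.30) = -14.10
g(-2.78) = 9.96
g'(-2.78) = -9.06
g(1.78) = -10.56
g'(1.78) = 0.06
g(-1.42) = -0.51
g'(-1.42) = -6.34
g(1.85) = -10.55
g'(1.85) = 0.20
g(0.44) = -8.85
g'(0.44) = -2.62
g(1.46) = -10.48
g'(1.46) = -0.58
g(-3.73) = 19.47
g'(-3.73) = -10.96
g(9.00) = 42.00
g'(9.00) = 14.50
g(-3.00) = 12.00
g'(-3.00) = -9.50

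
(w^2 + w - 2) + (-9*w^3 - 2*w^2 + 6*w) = -9*w^3 - w^2 + 7*w - 2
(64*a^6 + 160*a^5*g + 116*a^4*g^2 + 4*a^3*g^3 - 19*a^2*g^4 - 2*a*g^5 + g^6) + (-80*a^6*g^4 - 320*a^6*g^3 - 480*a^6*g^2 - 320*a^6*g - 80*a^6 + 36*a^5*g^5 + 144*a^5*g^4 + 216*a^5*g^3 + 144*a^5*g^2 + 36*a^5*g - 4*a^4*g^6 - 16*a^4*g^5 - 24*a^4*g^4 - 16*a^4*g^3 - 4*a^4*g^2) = -80*a^6*g^4 - 320*a^6*g^3 - 480*a^6*g^2 - 320*a^6*g - 16*a^6 + 36*a^5*g^5 + 144*a^5*g^4 + 216*a^5*g^3 + 144*a^5*g^2 + 196*a^5*g - 4*a^4*g^6 - 16*a^4*g^5 - 24*a^4*g^4 - 16*a^4*g^3 + 112*a^4*g^2 + 4*a^3*g^3 - 19*a^2*g^4 - 2*a*g^5 + g^6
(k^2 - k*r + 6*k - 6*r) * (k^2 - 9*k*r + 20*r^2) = k^4 - 10*k^3*r + 6*k^3 + 29*k^2*r^2 - 60*k^2*r - 20*k*r^3 + 174*k*r^2 - 120*r^3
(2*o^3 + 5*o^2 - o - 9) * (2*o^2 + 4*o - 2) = 4*o^5 + 18*o^4 + 14*o^3 - 32*o^2 - 34*o + 18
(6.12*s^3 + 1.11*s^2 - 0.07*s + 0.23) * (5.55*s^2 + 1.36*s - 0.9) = 33.966*s^5 + 14.4837*s^4 - 4.3869*s^3 + 0.1823*s^2 + 0.3758*s - 0.207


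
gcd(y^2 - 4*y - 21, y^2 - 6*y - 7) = y - 7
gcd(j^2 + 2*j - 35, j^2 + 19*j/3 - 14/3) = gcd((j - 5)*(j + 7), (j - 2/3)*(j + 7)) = j + 7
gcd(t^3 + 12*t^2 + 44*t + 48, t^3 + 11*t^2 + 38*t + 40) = t^2 + 6*t + 8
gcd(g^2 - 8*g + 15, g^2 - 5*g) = g - 5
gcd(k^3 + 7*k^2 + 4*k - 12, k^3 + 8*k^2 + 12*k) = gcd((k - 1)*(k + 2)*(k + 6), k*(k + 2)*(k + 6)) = k^2 + 8*k + 12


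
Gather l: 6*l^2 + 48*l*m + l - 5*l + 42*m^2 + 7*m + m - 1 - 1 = 6*l^2 + l*(48*m - 4) + 42*m^2 + 8*m - 2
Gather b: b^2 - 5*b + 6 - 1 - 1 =b^2 - 5*b + 4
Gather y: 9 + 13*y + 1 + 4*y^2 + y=4*y^2 + 14*y + 10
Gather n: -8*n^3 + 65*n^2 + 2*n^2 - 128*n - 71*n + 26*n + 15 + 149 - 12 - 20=-8*n^3 + 67*n^2 - 173*n + 132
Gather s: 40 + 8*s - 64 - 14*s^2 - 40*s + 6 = -14*s^2 - 32*s - 18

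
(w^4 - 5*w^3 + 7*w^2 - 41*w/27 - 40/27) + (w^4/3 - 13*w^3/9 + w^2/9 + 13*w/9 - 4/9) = 4*w^4/3 - 58*w^3/9 + 64*w^2/9 - 2*w/27 - 52/27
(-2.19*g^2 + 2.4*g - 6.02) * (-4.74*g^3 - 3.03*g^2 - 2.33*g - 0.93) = 10.3806*g^5 - 4.7403*g^4 + 26.3655*g^3 + 14.6853*g^2 + 11.7946*g + 5.5986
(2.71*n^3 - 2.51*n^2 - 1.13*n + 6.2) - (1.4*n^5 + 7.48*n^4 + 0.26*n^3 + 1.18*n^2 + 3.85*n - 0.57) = -1.4*n^5 - 7.48*n^4 + 2.45*n^3 - 3.69*n^2 - 4.98*n + 6.77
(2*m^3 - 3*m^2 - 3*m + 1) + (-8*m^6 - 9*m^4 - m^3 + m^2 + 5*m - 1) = -8*m^6 - 9*m^4 + m^3 - 2*m^2 + 2*m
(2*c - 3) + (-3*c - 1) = -c - 4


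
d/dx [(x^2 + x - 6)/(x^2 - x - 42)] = 2*(-x^2 - 36*x - 24)/(x^4 - 2*x^3 - 83*x^2 + 84*x + 1764)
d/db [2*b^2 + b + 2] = 4*b + 1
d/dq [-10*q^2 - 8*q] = -20*q - 8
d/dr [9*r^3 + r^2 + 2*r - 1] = 27*r^2 + 2*r + 2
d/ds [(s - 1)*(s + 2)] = 2*s + 1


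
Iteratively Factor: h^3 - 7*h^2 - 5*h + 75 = (h - 5)*(h^2 - 2*h - 15) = (h - 5)^2*(h + 3)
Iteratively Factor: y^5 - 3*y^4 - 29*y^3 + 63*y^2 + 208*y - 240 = (y - 4)*(y^4 + y^3 - 25*y^2 - 37*y + 60) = (y - 5)*(y - 4)*(y^3 + 6*y^2 + 5*y - 12) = (y - 5)*(y - 4)*(y + 4)*(y^2 + 2*y - 3) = (y - 5)*(y - 4)*(y - 1)*(y + 4)*(y + 3)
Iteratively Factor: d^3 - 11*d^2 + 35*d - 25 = (d - 5)*(d^2 - 6*d + 5) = (d - 5)*(d - 1)*(d - 5)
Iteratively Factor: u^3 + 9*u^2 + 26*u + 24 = (u + 4)*(u^2 + 5*u + 6) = (u + 2)*(u + 4)*(u + 3)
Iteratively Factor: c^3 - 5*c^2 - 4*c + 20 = (c + 2)*(c^2 - 7*c + 10) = (c - 5)*(c + 2)*(c - 2)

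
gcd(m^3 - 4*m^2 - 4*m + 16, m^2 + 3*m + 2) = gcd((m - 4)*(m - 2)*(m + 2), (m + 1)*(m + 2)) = m + 2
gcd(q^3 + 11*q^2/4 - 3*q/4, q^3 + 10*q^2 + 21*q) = q^2 + 3*q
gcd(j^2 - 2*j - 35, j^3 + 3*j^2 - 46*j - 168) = j - 7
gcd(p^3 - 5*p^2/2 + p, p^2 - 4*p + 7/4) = p - 1/2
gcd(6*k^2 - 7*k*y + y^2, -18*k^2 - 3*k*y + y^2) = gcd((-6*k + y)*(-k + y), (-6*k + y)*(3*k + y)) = -6*k + y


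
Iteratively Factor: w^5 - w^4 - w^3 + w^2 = (w - 1)*(w^4 - w^2) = w*(w - 1)*(w^3 - w) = w*(w - 1)*(w + 1)*(w^2 - w) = w^2*(w - 1)*(w + 1)*(w - 1)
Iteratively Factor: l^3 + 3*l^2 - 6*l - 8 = (l - 2)*(l^2 + 5*l + 4) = (l - 2)*(l + 1)*(l + 4)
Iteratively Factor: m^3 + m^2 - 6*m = (m - 2)*(m^2 + 3*m) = (m - 2)*(m + 3)*(m)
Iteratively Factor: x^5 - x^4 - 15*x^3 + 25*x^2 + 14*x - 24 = (x - 1)*(x^4 - 15*x^2 + 10*x + 24) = (x - 2)*(x - 1)*(x^3 + 2*x^2 - 11*x - 12) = (x - 2)*(x - 1)*(x + 1)*(x^2 + x - 12) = (x - 2)*(x - 1)*(x + 1)*(x + 4)*(x - 3)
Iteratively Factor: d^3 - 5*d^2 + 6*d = (d - 3)*(d^2 - 2*d) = d*(d - 3)*(d - 2)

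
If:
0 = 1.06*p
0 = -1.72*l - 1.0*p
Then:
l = 0.00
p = 0.00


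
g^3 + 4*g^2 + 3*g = g*(g + 1)*(g + 3)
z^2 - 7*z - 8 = (z - 8)*(z + 1)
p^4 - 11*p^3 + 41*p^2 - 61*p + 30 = (p - 5)*(p - 3)*(p - 2)*(p - 1)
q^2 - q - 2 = (q - 2)*(q + 1)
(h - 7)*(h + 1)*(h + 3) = h^3 - 3*h^2 - 25*h - 21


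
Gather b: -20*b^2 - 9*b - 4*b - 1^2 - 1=-20*b^2 - 13*b - 2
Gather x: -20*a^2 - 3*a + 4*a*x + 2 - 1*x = -20*a^2 - 3*a + x*(4*a - 1) + 2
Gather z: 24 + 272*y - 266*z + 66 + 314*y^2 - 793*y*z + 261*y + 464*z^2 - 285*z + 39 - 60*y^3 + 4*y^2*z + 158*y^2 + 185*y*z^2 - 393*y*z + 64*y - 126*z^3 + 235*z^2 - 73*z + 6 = -60*y^3 + 472*y^2 + 597*y - 126*z^3 + z^2*(185*y + 699) + z*(4*y^2 - 1186*y - 624) + 135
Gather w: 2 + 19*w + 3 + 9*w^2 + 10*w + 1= 9*w^2 + 29*w + 6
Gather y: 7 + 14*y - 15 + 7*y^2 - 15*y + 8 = 7*y^2 - y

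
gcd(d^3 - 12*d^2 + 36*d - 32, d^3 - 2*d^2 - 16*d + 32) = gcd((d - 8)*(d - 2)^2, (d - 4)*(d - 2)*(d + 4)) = d - 2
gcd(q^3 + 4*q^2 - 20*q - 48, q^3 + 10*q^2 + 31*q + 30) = q + 2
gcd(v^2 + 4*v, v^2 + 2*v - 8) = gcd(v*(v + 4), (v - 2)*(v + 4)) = v + 4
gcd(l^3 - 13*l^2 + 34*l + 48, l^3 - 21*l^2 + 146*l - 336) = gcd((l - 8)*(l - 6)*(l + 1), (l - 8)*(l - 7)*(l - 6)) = l^2 - 14*l + 48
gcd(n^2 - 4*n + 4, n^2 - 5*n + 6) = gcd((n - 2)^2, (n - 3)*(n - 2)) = n - 2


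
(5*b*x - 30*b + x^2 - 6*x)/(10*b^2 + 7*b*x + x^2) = (x - 6)/(2*b + x)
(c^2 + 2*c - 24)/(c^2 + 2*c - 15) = (c^2 + 2*c - 24)/(c^2 + 2*c - 15)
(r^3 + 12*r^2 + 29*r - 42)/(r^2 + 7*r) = r + 5 - 6/r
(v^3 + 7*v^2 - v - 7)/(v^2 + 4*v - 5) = (v^2 + 8*v + 7)/(v + 5)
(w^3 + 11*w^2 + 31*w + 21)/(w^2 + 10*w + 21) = w + 1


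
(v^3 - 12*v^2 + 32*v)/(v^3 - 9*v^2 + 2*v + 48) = v*(v - 4)/(v^2 - v - 6)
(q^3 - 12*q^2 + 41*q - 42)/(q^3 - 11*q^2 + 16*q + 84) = (q^2 - 5*q + 6)/(q^2 - 4*q - 12)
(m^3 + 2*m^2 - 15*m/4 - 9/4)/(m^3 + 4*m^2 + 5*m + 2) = (4*m^3 + 8*m^2 - 15*m - 9)/(4*(m^3 + 4*m^2 + 5*m + 2))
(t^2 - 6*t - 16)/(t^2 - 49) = (t^2 - 6*t - 16)/(t^2 - 49)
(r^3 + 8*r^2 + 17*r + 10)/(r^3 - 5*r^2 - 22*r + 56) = (r^3 + 8*r^2 + 17*r + 10)/(r^3 - 5*r^2 - 22*r + 56)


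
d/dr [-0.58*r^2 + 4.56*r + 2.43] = 4.56 - 1.16*r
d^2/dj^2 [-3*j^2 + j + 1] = -6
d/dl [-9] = 0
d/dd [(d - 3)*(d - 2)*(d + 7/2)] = 3*d^2 - 3*d - 23/2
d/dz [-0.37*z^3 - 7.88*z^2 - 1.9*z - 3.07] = -1.11*z^2 - 15.76*z - 1.9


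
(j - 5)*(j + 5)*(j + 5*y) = j^3 + 5*j^2*y - 25*j - 125*y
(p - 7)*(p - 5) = p^2 - 12*p + 35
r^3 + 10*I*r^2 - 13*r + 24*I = (r - I)*(r + 3*I)*(r + 8*I)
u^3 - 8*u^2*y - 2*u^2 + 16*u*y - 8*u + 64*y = (u - 4)*(u + 2)*(u - 8*y)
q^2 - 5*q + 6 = (q - 3)*(q - 2)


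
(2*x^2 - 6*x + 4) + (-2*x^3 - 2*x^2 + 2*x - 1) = -2*x^3 - 4*x + 3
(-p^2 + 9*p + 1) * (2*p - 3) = -2*p^3 + 21*p^2 - 25*p - 3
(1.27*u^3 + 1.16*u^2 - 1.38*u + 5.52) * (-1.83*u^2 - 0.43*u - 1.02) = -2.3241*u^5 - 2.6689*u^4 + 0.7312*u^3 - 10.6914*u^2 - 0.966*u - 5.6304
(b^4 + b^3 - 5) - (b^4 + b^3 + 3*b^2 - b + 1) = -3*b^2 + b - 6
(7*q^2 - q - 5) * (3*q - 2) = 21*q^3 - 17*q^2 - 13*q + 10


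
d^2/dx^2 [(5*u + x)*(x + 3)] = 2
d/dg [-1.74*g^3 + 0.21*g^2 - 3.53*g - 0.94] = -5.22*g^2 + 0.42*g - 3.53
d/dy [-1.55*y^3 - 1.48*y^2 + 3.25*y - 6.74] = -4.65*y^2 - 2.96*y + 3.25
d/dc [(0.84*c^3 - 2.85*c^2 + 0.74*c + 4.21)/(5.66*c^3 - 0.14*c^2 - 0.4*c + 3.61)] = (1.77635683940025e-15*c^5 + 16.0134*c^4 - 9.0488*c^3 - 61.145*c^2 - 19.3982*c + 4.3554)/(32.0356*c^6 - 1.5848*c^5 - 4.5084*c^4 + 40.9772*c^3 - 0.8508*c^2 - 2.888*c + 13.0321)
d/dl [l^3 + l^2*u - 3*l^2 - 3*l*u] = 3*l^2 + 2*l*u - 6*l - 3*u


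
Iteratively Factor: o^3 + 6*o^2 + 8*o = (o)*(o^2 + 6*o + 8) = o*(o + 2)*(o + 4)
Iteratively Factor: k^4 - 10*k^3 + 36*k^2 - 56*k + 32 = (k - 2)*(k^3 - 8*k^2 + 20*k - 16) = (k - 2)^2*(k^2 - 6*k + 8) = (k - 4)*(k - 2)^2*(k - 2)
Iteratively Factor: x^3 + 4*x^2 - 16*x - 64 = (x + 4)*(x^2 - 16) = (x + 4)^2*(x - 4)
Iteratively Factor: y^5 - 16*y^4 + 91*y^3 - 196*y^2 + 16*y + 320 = (y - 4)*(y^4 - 12*y^3 + 43*y^2 - 24*y - 80) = (y - 4)*(y + 1)*(y^3 - 13*y^2 + 56*y - 80) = (y - 4)^2*(y + 1)*(y^2 - 9*y + 20) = (y - 4)^3*(y + 1)*(y - 5)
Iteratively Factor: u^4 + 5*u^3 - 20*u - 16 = (u - 2)*(u^3 + 7*u^2 + 14*u + 8) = (u - 2)*(u + 2)*(u^2 + 5*u + 4) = (u - 2)*(u + 2)*(u + 4)*(u + 1)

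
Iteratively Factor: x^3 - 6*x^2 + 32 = (x + 2)*(x^2 - 8*x + 16) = (x - 4)*(x + 2)*(x - 4)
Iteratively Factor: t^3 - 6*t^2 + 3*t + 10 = (t - 2)*(t^2 - 4*t - 5) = (t - 5)*(t - 2)*(t + 1)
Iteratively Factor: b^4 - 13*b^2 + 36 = (b - 2)*(b^3 + 2*b^2 - 9*b - 18) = (b - 3)*(b - 2)*(b^2 + 5*b + 6) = (b - 3)*(b - 2)*(b + 3)*(b + 2)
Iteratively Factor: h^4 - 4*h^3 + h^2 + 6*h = (h + 1)*(h^3 - 5*h^2 + 6*h) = (h - 3)*(h + 1)*(h^2 - 2*h) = h*(h - 3)*(h + 1)*(h - 2)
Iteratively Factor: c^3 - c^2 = (c - 1)*(c^2) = c*(c - 1)*(c)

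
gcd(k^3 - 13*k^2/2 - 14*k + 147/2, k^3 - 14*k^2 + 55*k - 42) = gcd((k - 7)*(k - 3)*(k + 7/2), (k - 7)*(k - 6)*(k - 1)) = k - 7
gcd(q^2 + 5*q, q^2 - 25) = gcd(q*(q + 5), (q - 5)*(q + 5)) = q + 5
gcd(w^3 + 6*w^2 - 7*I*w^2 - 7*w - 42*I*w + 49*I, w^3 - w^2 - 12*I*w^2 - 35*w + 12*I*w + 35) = w^2 + w*(-1 - 7*I) + 7*I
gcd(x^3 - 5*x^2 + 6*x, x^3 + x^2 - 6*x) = x^2 - 2*x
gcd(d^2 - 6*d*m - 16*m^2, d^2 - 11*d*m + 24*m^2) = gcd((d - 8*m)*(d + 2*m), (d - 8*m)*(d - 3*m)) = d - 8*m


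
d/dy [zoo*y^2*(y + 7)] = zoo*y*(y + 1)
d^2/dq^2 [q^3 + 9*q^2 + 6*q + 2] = 6*q + 18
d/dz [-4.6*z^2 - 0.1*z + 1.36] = -9.2*z - 0.1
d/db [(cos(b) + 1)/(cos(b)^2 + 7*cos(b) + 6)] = sin(b)/(cos(b) + 6)^2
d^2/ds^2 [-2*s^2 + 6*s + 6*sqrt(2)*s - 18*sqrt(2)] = -4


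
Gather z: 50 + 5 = 55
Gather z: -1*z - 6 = -z - 6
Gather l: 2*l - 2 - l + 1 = l - 1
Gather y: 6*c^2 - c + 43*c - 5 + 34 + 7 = 6*c^2 + 42*c + 36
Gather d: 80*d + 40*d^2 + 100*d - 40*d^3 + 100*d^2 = -40*d^3 + 140*d^2 + 180*d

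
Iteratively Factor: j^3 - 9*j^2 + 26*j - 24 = (j - 2)*(j^2 - 7*j + 12) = (j - 3)*(j - 2)*(j - 4)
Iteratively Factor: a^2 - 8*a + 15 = (a - 5)*(a - 3)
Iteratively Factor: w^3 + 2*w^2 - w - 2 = (w + 1)*(w^2 + w - 2) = (w + 1)*(w + 2)*(w - 1)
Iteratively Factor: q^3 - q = (q + 1)*(q^2 - q) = q*(q + 1)*(q - 1)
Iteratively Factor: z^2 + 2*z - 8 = (z + 4)*(z - 2)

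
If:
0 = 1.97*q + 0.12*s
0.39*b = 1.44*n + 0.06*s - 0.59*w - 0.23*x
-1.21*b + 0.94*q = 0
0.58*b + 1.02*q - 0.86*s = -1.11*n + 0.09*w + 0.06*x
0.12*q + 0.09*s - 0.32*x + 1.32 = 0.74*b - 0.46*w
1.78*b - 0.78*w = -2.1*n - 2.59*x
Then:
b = 0.04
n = -1.02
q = 0.06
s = -0.95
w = -2.62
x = 0.01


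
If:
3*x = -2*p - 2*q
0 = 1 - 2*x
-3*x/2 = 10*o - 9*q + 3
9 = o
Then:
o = 9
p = -67/6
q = 125/12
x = 1/2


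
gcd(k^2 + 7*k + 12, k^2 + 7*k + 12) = k^2 + 7*k + 12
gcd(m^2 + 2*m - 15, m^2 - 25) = m + 5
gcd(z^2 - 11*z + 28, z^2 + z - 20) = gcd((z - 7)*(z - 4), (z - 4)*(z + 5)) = z - 4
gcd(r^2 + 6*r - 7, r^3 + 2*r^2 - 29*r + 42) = r + 7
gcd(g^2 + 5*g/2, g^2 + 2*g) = g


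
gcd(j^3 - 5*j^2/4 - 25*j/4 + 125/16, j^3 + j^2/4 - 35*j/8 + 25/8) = j^2 + 5*j/4 - 25/8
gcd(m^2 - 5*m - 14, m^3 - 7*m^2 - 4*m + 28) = m^2 - 5*m - 14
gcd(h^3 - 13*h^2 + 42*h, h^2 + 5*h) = h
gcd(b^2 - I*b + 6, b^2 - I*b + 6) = b^2 - I*b + 6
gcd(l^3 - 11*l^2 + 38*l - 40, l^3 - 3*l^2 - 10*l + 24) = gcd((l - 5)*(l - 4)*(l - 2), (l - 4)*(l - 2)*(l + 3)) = l^2 - 6*l + 8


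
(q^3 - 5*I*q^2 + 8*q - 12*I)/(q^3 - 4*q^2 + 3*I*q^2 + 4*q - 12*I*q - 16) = (q^2 - 4*I*q + 12)/(q^2 + 4*q*(-1 + I) - 16*I)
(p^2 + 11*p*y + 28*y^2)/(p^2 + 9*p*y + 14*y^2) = (p + 4*y)/(p + 2*y)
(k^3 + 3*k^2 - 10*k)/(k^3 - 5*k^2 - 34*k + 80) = k/(k - 8)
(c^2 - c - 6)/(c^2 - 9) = (c + 2)/(c + 3)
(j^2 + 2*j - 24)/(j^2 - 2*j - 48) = (j - 4)/(j - 8)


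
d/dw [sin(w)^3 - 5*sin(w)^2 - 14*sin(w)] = (3*sin(w)^2 - 10*sin(w) - 14)*cos(w)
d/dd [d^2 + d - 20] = 2*d + 1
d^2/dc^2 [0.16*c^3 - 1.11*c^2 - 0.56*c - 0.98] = 0.96*c - 2.22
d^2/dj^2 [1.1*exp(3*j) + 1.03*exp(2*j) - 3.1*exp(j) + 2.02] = (9.9*exp(2*j) + 4.12*exp(j) - 3.1)*exp(j)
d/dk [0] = 0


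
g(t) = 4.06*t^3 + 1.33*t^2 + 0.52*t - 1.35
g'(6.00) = 454.96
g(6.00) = 926.61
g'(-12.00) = 1722.52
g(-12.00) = -6831.75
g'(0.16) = 1.26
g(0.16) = -1.22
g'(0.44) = 4.05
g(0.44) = -0.52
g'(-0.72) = 4.92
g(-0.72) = -2.55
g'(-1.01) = 10.26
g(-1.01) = -4.70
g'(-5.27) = 324.78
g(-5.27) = -561.39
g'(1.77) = 43.39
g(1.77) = 26.25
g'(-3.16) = 113.74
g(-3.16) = -117.82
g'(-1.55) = 25.66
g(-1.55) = -14.08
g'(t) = 12.18*t^2 + 2.66*t + 0.52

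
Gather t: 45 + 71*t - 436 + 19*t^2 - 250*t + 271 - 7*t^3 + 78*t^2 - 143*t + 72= -7*t^3 + 97*t^2 - 322*t - 48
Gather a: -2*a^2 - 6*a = -2*a^2 - 6*a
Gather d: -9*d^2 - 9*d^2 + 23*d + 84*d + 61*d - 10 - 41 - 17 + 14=-18*d^2 + 168*d - 54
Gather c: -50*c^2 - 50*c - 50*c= -50*c^2 - 100*c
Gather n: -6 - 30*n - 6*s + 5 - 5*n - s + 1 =-35*n - 7*s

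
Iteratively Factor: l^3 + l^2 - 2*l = (l)*(l^2 + l - 2) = l*(l + 2)*(l - 1)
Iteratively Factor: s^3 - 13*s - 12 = (s - 4)*(s^2 + 4*s + 3) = (s - 4)*(s + 3)*(s + 1)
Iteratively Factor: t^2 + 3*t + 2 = (t + 2)*(t + 1)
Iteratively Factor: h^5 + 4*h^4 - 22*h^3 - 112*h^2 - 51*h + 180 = (h - 5)*(h^4 + 9*h^3 + 23*h^2 + 3*h - 36) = (h - 5)*(h + 3)*(h^3 + 6*h^2 + 5*h - 12) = (h - 5)*(h + 3)^2*(h^2 + 3*h - 4) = (h - 5)*(h + 3)^2*(h + 4)*(h - 1)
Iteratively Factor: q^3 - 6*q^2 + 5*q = (q)*(q^2 - 6*q + 5) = q*(q - 5)*(q - 1)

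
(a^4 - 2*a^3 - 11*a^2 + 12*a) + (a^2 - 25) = a^4 - 2*a^3 - 10*a^2 + 12*a - 25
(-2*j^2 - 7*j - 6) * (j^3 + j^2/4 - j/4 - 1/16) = -2*j^5 - 15*j^4/2 - 29*j^3/4 + 3*j^2/8 + 31*j/16 + 3/8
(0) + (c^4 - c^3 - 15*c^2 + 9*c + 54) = c^4 - c^3 - 15*c^2 + 9*c + 54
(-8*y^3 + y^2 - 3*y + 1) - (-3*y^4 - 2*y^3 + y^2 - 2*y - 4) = 3*y^4 - 6*y^3 - y + 5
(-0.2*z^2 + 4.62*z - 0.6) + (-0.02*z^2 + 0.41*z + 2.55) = -0.22*z^2 + 5.03*z + 1.95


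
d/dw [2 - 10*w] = -10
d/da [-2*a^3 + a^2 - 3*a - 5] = -6*a^2 + 2*a - 3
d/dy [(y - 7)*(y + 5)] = 2*y - 2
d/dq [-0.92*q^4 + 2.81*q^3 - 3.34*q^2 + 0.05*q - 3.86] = -3.68*q^3 + 8.43*q^2 - 6.68*q + 0.05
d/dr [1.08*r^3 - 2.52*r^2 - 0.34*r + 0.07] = 3.24*r^2 - 5.04*r - 0.34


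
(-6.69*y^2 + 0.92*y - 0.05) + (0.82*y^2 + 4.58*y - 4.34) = -5.87*y^2 + 5.5*y - 4.39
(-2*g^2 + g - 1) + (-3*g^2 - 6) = -5*g^2 + g - 7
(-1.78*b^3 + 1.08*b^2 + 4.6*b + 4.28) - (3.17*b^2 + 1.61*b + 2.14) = -1.78*b^3 - 2.09*b^2 + 2.99*b + 2.14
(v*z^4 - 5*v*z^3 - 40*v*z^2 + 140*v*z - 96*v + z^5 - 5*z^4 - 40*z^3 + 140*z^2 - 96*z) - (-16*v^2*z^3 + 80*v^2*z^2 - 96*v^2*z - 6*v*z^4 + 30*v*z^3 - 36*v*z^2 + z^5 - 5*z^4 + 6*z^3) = 16*v^2*z^3 - 80*v^2*z^2 + 96*v^2*z + 7*v*z^4 - 35*v*z^3 - 4*v*z^2 + 140*v*z - 96*v - 46*z^3 + 140*z^2 - 96*z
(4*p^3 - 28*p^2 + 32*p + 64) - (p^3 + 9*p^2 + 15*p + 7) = 3*p^3 - 37*p^2 + 17*p + 57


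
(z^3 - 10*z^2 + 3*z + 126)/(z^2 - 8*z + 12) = (z^2 - 4*z - 21)/(z - 2)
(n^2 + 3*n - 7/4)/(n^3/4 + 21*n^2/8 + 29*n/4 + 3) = 2*(4*n^2 + 12*n - 7)/(2*n^3 + 21*n^2 + 58*n + 24)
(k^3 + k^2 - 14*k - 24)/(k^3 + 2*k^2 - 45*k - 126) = (k^2 - 2*k - 8)/(k^2 - k - 42)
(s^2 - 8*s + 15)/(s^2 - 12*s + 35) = (s - 3)/(s - 7)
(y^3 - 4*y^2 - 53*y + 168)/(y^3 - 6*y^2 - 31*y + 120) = (y + 7)/(y + 5)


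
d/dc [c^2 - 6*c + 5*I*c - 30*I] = 2*c - 6 + 5*I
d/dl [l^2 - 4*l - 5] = 2*l - 4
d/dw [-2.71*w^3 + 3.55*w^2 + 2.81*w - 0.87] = -8.13*w^2 + 7.1*w + 2.81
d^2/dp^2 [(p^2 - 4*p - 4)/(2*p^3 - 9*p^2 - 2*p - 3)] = 2*(4*p^6 - 48*p^5 + 132*p^4 + 260*p^3 - 1149*p^2 + 36*p + 125)/(8*p^9 - 108*p^8 + 462*p^7 - 549*p^6 - 138*p^5 - 765*p^4 - 278*p^3 - 279*p^2 - 54*p - 27)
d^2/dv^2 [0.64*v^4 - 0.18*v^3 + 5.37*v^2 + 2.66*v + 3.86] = 7.68*v^2 - 1.08*v + 10.74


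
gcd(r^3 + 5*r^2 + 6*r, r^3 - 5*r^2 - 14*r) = r^2 + 2*r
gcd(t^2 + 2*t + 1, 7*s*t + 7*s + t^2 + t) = t + 1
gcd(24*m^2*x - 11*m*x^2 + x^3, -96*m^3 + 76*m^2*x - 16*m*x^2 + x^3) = -8*m + x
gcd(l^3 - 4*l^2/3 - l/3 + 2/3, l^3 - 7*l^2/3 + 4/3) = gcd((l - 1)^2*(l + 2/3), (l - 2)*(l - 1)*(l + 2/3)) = l^2 - l/3 - 2/3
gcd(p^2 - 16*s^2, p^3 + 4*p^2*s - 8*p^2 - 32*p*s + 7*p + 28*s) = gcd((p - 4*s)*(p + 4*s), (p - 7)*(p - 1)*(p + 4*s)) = p + 4*s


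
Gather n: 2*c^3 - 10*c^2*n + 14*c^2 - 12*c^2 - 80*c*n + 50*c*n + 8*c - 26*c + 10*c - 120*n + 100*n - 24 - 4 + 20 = 2*c^3 + 2*c^2 - 8*c + n*(-10*c^2 - 30*c - 20) - 8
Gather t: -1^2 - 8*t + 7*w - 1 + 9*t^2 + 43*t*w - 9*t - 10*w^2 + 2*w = 9*t^2 + t*(43*w - 17) - 10*w^2 + 9*w - 2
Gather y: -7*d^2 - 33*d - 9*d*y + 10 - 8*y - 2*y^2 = -7*d^2 - 33*d - 2*y^2 + y*(-9*d - 8) + 10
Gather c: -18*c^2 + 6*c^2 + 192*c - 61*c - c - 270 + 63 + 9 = -12*c^2 + 130*c - 198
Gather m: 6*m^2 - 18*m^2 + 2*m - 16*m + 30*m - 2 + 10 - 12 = -12*m^2 + 16*m - 4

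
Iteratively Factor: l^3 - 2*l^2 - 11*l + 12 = (l - 1)*(l^2 - l - 12) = (l - 4)*(l - 1)*(l + 3)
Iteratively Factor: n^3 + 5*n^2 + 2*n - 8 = (n + 2)*(n^2 + 3*n - 4) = (n - 1)*(n + 2)*(n + 4)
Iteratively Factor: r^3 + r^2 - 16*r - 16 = (r - 4)*(r^2 + 5*r + 4) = (r - 4)*(r + 1)*(r + 4)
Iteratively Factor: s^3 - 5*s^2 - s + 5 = (s - 1)*(s^2 - 4*s - 5) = (s - 5)*(s - 1)*(s + 1)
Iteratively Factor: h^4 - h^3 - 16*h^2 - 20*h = (h)*(h^3 - h^2 - 16*h - 20) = h*(h + 2)*(h^2 - 3*h - 10) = h*(h + 2)^2*(h - 5)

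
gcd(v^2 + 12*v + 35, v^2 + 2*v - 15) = v + 5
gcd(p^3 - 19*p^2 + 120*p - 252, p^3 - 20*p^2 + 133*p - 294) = p^2 - 13*p + 42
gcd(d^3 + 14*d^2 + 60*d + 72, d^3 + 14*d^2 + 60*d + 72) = d^3 + 14*d^2 + 60*d + 72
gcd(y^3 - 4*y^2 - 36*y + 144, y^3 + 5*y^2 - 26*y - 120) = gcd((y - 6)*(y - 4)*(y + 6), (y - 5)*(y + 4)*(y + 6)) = y + 6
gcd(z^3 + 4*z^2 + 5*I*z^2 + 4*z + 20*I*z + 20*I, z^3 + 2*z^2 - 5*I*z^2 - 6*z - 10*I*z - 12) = z + 2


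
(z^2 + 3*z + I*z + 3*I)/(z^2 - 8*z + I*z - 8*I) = (z + 3)/(z - 8)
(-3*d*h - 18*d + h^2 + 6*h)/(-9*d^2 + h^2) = (h + 6)/(3*d + h)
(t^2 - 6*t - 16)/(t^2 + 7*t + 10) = (t - 8)/(t + 5)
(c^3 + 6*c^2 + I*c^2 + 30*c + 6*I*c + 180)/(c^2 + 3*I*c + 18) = (c^2 + c*(6 - 5*I) - 30*I)/(c - 3*I)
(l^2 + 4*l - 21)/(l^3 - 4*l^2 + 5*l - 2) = (l^2 + 4*l - 21)/(l^3 - 4*l^2 + 5*l - 2)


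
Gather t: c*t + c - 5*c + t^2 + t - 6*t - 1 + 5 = -4*c + t^2 + t*(c - 5) + 4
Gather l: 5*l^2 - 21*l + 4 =5*l^2 - 21*l + 4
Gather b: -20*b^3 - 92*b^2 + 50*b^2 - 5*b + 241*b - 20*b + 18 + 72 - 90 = -20*b^3 - 42*b^2 + 216*b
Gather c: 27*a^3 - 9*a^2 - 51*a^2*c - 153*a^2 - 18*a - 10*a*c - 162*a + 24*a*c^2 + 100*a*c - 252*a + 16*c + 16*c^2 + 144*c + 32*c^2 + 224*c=27*a^3 - 162*a^2 - 432*a + c^2*(24*a + 48) + c*(-51*a^2 + 90*a + 384)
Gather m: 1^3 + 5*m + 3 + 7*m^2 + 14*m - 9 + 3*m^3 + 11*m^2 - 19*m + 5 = 3*m^3 + 18*m^2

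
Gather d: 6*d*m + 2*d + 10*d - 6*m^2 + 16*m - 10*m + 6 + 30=d*(6*m + 12) - 6*m^2 + 6*m + 36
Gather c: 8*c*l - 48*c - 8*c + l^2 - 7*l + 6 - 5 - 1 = c*(8*l - 56) + l^2 - 7*l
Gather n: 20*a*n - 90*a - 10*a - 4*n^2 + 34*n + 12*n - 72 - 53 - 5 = -100*a - 4*n^2 + n*(20*a + 46) - 130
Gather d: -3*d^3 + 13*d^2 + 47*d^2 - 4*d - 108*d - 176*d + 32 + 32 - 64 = -3*d^3 + 60*d^2 - 288*d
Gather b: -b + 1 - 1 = -b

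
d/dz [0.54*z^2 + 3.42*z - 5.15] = 1.08*z + 3.42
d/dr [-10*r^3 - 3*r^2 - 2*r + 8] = -30*r^2 - 6*r - 2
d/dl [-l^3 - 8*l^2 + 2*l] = -3*l^2 - 16*l + 2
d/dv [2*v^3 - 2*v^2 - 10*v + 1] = 6*v^2 - 4*v - 10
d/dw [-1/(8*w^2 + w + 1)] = (16*w + 1)/(8*w^2 + w + 1)^2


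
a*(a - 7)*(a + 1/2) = a^3 - 13*a^2/2 - 7*a/2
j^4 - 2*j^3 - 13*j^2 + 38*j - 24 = (j - 3)*(j - 2)*(j - 1)*(j + 4)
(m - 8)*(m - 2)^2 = m^3 - 12*m^2 + 36*m - 32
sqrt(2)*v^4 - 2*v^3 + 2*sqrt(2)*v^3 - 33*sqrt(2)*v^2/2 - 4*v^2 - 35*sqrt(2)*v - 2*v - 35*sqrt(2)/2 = (v + 1)*(v - 7*sqrt(2)/2)*(v + 5*sqrt(2)/2)*(sqrt(2)*v + sqrt(2))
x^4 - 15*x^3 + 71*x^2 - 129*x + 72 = (x - 8)*(x - 3)^2*(x - 1)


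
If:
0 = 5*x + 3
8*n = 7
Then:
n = 7/8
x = -3/5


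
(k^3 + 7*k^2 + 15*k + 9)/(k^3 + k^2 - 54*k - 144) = (k^2 + 4*k + 3)/(k^2 - 2*k - 48)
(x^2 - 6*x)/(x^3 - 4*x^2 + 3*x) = (x - 6)/(x^2 - 4*x + 3)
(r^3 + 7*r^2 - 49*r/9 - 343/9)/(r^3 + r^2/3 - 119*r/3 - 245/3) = (3*r^2 + 14*r - 49)/(3*(r^2 - 2*r - 35))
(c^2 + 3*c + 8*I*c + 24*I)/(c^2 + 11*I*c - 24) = (c + 3)/(c + 3*I)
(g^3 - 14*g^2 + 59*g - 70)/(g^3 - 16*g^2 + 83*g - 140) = (g - 2)/(g - 4)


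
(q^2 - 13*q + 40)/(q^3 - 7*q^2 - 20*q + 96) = (q - 5)/(q^2 + q - 12)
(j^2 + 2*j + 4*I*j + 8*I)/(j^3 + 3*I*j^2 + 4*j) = (j + 2)/(j*(j - I))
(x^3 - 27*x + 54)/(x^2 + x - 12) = (x^2 + 3*x - 18)/(x + 4)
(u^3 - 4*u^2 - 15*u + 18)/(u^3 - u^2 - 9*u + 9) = (u - 6)/(u - 3)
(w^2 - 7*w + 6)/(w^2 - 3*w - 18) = (w - 1)/(w + 3)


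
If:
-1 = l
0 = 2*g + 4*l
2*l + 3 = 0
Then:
No Solution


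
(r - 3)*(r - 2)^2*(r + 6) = r^4 - r^3 - 26*r^2 + 84*r - 72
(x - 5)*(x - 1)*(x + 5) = x^3 - x^2 - 25*x + 25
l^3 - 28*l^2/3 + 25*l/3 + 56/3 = (l - 8)*(l - 7/3)*(l + 1)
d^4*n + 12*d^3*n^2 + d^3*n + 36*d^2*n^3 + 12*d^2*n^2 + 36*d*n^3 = d*(d + 6*n)^2*(d*n + n)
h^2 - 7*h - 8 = (h - 8)*(h + 1)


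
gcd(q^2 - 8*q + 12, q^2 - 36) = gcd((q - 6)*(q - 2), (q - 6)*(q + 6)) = q - 6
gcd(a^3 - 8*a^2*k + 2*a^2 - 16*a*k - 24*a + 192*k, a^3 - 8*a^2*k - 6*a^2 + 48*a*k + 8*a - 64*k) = a^2 - 8*a*k - 4*a + 32*k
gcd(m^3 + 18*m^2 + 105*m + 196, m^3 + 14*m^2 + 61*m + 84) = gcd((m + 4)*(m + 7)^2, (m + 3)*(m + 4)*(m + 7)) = m^2 + 11*m + 28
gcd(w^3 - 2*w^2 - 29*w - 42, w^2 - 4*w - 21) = w^2 - 4*w - 21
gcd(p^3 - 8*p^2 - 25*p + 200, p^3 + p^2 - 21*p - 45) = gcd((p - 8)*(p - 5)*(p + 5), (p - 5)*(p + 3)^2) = p - 5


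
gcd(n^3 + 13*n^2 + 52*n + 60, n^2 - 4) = n + 2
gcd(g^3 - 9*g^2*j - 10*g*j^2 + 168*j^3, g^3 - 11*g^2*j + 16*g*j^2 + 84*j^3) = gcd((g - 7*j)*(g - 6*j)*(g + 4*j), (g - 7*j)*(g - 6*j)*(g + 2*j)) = g^2 - 13*g*j + 42*j^2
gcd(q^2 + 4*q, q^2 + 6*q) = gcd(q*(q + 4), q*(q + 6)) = q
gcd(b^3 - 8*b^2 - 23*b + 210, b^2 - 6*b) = b - 6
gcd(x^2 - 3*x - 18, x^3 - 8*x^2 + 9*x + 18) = x - 6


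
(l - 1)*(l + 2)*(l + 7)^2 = l^4 + 15*l^3 + 61*l^2 + 21*l - 98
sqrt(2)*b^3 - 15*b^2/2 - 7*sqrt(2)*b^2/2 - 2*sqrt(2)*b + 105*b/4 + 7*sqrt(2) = (b - 7/2)*(b - 4*sqrt(2))*(sqrt(2)*b + 1/2)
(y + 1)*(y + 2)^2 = y^3 + 5*y^2 + 8*y + 4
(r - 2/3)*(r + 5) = r^2 + 13*r/3 - 10/3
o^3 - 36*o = o*(o - 6)*(o + 6)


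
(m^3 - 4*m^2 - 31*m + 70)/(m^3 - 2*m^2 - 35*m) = (m - 2)/m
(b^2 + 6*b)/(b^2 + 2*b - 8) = b*(b + 6)/(b^2 + 2*b - 8)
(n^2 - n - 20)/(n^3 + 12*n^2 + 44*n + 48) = (n - 5)/(n^2 + 8*n + 12)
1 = 1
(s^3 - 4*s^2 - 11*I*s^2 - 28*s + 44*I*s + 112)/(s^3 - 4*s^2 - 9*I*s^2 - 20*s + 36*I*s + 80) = (s - 7*I)/(s - 5*I)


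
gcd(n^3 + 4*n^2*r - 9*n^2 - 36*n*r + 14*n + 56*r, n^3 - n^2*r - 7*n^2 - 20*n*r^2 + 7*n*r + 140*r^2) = n^2 + 4*n*r - 7*n - 28*r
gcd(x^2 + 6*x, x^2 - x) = x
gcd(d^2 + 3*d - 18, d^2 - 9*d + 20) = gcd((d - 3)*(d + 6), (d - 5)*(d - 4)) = 1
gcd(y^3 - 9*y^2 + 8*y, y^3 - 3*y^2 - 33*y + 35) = y - 1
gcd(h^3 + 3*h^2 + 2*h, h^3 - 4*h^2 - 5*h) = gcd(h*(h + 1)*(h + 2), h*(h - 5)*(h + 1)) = h^2 + h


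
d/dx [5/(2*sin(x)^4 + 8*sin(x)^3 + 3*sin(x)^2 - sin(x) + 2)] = 5*(-8*sin(x)^3 - 24*sin(x)^2 - 6*sin(x) + 1)*cos(x)/(2*sin(x)^4 + 8*sin(x)^3 + 3*sin(x)^2 - sin(x) + 2)^2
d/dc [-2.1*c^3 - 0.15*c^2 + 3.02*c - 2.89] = -6.3*c^2 - 0.3*c + 3.02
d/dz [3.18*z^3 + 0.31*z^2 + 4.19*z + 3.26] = 9.54*z^2 + 0.62*z + 4.19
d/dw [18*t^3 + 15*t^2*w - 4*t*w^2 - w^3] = 15*t^2 - 8*t*w - 3*w^2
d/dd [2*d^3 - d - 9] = 6*d^2 - 1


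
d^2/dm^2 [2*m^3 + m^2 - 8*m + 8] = 12*m + 2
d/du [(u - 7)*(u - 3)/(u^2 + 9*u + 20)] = (19*u^2 - 2*u - 389)/(u^4 + 18*u^3 + 121*u^2 + 360*u + 400)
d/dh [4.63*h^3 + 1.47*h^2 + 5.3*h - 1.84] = 13.89*h^2 + 2.94*h + 5.3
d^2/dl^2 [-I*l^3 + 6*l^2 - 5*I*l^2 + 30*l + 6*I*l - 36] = -6*I*l + 12 - 10*I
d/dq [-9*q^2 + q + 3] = 1 - 18*q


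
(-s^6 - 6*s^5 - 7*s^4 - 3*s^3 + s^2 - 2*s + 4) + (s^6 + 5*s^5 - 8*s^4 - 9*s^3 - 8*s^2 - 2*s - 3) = -s^5 - 15*s^4 - 12*s^3 - 7*s^2 - 4*s + 1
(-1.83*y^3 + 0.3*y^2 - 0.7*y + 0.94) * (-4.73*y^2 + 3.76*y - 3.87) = 8.6559*y^5 - 8.2998*y^4 + 11.5211*y^3 - 8.2392*y^2 + 6.2434*y - 3.6378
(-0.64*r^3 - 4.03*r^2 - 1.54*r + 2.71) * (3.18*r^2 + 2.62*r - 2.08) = -2.0352*r^5 - 14.4922*r^4 - 14.1246*r^3 + 12.9654*r^2 + 10.3034*r - 5.6368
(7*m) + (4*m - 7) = 11*m - 7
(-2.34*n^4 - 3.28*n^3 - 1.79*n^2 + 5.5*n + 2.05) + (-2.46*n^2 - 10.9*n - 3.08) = -2.34*n^4 - 3.28*n^3 - 4.25*n^2 - 5.4*n - 1.03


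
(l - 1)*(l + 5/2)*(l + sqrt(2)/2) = l^3 + sqrt(2)*l^2/2 + 3*l^2/2 - 5*l/2 + 3*sqrt(2)*l/4 - 5*sqrt(2)/4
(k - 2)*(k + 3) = k^2 + k - 6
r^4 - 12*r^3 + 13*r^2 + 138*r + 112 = (r - 8)*(r - 7)*(r + 1)*(r + 2)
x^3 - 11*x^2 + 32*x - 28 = (x - 7)*(x - 2)^2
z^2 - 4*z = z*(z - 4)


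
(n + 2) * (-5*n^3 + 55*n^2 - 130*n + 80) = -5*n^4 + 45*n^3 - 20*n^2 - 180*n + 160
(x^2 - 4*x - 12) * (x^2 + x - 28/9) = x^4 - 3*x^3 - 172*x^2/9 + 4*x/9 + 112/3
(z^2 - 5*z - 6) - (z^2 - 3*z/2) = -7*z/2 - 6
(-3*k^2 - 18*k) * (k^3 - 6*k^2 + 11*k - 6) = -3*k^5 + 75*k^3 - 180*k^2 + 108*k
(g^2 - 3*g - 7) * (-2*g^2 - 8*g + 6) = -2*g^4 - 2*g^3 + 44*g^2 + 38*g - 42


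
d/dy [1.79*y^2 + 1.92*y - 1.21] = 3.58*y + 1.92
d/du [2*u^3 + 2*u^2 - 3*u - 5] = 6*u^2 + 4*u - 3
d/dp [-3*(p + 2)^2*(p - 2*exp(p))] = 3*(p + 2)*(-2*p + (p + 2)*(2*exp(p) - 1) + 4*exp(p))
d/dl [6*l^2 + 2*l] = 12*l + 2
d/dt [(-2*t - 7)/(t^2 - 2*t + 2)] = 2*(t^2 + 7*t - 9)/(t^4 - 4*t^3 + 8*t^2 - 8*t + 4)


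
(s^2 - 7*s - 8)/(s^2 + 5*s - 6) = (s^2 - 7*s - 8)/(s^2 + 5*s - 6)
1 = 1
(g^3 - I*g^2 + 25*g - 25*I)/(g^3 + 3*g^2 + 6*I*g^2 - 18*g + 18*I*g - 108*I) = (g^3 - I*g^2 + 25*g - 25*I)/(g^3 + g^2*(3 + 6*I) + g*(-18 + 18*I) - 108*I)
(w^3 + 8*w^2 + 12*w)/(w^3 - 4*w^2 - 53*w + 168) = w*(w^2 + 8*w + 12)/(w^3 - 4*w^2 - 53*w + 168)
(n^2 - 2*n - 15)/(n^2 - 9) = (n - 5)/(n - 3)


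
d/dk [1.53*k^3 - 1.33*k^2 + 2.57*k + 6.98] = 4.59*k^2 - 2.66*k + 2.57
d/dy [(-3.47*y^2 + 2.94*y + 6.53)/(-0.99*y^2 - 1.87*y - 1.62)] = (9.3995*y^2 + 24.1722*y + 7.4483)/(0.9801*y^4 + 3.7026*y^3 + 6.7045*y^2 + 6.0588*y + 2.6244)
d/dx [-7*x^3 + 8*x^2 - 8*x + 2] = -21*x^2 + 16*x - 8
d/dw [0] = 0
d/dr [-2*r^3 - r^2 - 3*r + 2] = -6*r^2 - 2*r - 3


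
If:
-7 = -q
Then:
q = 7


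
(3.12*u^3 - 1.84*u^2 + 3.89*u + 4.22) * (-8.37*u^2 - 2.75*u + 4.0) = -26.1144*u^5 + 6.8208*u^4 - 15.0193*u^3 - 53.3789*u^2 + 3.955*u + 16.88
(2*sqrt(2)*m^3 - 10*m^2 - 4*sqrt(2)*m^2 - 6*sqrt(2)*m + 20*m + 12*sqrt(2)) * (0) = 0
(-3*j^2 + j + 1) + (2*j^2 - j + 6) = 7 - j^2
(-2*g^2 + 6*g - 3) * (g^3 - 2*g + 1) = -2*g^5 + 6*g^4 + g^3 - 14*g^2 + 12*g - 3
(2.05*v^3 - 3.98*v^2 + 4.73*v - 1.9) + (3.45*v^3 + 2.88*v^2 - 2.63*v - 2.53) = 5.5*v^3 - 1.1*v^2 + 2.1*v - 4.43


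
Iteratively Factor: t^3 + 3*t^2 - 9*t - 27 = (t + 3)*(t^2 - 9) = (t + 3)^2*(t - 3)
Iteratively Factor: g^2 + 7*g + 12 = (g + 4)*(g + 3)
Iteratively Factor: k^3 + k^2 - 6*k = (k - 2)*(k^2 + 3*k) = k*(k - 2)*(k + 3)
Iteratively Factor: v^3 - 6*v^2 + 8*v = (v)*(v^2 - 6*v + 8) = v*(v - 2)*(v - 4)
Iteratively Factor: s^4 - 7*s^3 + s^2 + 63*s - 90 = (s + 3)*(s^3 - 10*s^2 + 31*s - 30) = (s - 5)*(s + 3)*(s^2 - 5*s + 6) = (s - 5)*(s - 3)*(s + 3)*(s - 2)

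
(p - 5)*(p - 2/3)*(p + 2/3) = p^3 - 5*p^2 - 4*p/9 + 20/9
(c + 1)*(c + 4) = c^2 + 5*c + 4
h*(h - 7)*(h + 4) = h^3 - 3*h^2 - 28*h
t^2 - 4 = (t - 2)*(t + 2)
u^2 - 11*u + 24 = (u - 8)*(u - 3)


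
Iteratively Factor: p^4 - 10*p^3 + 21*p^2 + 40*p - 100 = (p - 5)*(p^3 - 5*p^2 - 4*p + 20) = (p - 5)^2*(p^2 - 4) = (p - 5)^2*(p - 2)*(p + 2)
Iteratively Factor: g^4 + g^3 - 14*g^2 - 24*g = (g + 3)*(g^3 - 2*g^2 - 8*g) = g*(g + 3)*(g^2 - 2*g - 8) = g*(g + 2)*(g + 3)*(g - 4)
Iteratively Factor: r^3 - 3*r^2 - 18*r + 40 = (r - 2)*(r^2 - r - 20) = (r - 5)*(r - 2)*(r + 4)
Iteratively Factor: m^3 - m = (m - 1)*(m^2 + m) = (m - 1)*(m + 1)*(m)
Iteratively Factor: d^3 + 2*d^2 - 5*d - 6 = (d + 1)*(d^2 + d - 6) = (d - 2)*(d + 1)*(d + 3)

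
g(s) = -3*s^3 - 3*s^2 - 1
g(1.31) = -12.89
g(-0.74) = -1.43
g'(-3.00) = -63.00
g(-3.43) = 84.77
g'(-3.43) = -85.30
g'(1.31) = -23.30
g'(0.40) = -3.84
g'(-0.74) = -0.49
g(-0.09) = -1.02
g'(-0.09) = 0.47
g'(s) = -9*s^2 - 6*s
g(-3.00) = 53.00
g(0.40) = -1.67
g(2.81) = -91.25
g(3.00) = -109.00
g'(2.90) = -93.09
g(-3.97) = 139.43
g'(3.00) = -99.00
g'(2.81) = -87.92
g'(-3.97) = -118.03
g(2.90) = -99.40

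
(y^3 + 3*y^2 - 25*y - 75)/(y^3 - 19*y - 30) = (y + 5)/(y + 2)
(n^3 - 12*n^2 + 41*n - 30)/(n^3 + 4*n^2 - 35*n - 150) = (n^2 - 6*n + 5)/(n^2 + 10*n + 25)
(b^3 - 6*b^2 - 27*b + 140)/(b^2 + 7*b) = (b^3 - 6*b^2 - 27*b + 140)/(b*(b + 7))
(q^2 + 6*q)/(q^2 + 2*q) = (q + 6)/(q + 2)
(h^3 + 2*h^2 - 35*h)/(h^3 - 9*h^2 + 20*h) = (h + 7)/(h - 4)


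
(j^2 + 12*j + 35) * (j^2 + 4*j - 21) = j^4 + 16*j^3 + 62*j^2 - 112*j - 735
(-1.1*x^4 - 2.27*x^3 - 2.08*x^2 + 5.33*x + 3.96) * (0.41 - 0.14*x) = 0.154*x^5 - 0.1332*x^4 - 0.6395*x^3 - 1.599*x^2 + 1.6309*x + 1.6236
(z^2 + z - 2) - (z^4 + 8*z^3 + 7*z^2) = -z^4 - 8*z^3 - 6*z^2 + z - 2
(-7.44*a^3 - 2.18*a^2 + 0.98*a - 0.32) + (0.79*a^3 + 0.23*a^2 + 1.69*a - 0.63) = -6.65*a^3 - 1.95*a^2 + 2.67*a - 0.95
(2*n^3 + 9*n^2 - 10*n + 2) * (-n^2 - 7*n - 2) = -2*n^5 - 23*n^4 - 57*n^3 + 50*n^2 + 6*n - 4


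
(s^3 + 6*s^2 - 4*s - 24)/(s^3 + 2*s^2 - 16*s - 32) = (s^2 + 4*s - 12)/(s^2 - 16)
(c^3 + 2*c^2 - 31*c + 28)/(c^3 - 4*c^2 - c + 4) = (c + 7)/(c + 1)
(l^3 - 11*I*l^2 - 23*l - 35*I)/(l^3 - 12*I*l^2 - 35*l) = (l + I)/l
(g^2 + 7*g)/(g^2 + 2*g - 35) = g/(g - 5)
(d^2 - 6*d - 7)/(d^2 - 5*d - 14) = (d + 1)/(d + 2)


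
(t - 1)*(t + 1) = t^2 - 1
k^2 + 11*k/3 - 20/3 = (k - 4/3)*(k + 5)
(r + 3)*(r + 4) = r^2 + 7*r + 12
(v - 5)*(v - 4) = v^2 - 9*v + 20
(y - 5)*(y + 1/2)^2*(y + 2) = y^4 - 2*y^3 - 51*y^2/4 - 43*y/4 - 5/2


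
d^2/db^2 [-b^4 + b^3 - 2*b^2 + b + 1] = -12*b^2 + 6*b - 4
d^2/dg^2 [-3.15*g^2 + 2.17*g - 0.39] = -6.30000000000000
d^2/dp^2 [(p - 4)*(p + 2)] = 2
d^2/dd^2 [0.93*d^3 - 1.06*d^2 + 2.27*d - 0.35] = 5.58*d - 2.12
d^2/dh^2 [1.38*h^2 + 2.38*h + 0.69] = 2.76000000000000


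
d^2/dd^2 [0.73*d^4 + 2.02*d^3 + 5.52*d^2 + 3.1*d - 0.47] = 8.76*d^2 + 12.12*d + 11.04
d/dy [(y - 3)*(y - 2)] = 2*y - 5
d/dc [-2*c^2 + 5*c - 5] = 5 - 4*c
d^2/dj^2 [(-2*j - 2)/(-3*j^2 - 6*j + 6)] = 4*(3*(-j - 1)*(j^2 + 2*j - 2) + 4*(j + 1)^3)/(3*(j^2 + 2*j - 2)^3)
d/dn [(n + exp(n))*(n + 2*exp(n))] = 3*n*exp(n) + 2*n + 4*exp(2*n) + 3*exp(n)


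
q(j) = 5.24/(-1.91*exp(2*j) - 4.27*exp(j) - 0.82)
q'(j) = 5.24*(3.82*exp(2*j) + 4.27*exp(j))/(-1.91*exp(2*j) - 4.27*exp(j) - 0.82)^2 = (20.0168*exp(j) + 22.3748)*exp(j)/(1.91*exp(2*j) + 4.27*exp(j) + 0.82)^2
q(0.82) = -0.26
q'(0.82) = 0.37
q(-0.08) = -0.82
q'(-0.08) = 0.92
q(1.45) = -0.10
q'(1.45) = 0.16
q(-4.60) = -6.07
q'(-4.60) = 0.30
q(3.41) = -0.00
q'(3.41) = 0.01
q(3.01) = -0.01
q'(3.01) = 0.01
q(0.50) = -0.40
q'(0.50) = 0.54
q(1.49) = -0.09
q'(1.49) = 0.15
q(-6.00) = -6.31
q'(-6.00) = 0.08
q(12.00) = 0.00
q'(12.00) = 0.00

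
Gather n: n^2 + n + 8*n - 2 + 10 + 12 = n^2 + 9*n + 20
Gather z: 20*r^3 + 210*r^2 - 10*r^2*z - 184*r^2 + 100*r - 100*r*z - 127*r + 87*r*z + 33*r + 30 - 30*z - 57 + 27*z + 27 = 20*r^3 + 26*r^2 + 6*r + z*(-10*r^2 - 13*r - 3)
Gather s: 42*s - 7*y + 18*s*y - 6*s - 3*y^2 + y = s*(18*y + 36) - 3*y^2 - 6*y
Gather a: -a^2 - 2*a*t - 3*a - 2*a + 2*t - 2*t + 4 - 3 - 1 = -a^2 + a*(-2*t - 5)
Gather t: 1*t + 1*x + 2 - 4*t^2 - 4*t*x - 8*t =-4*t^2 + t*(-4*x - 7) + x + 2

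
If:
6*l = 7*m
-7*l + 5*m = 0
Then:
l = 0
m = 0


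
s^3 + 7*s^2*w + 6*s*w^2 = s*(s + w)*(s + 6*w)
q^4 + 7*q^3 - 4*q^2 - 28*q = q*(q - 2)*(q + 2)*(q + 7)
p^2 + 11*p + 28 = (p + 4)*(p + 7)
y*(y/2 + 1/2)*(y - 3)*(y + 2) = y^4/2 - 7*y^2/2 - 3*y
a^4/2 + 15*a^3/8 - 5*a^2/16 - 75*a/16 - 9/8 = (a/2 + 1)*(a - 3/2)*(a + 1/4)*(a + 3)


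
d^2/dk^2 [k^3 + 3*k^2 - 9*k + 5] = 6*k + 6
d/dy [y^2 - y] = 2*y - 1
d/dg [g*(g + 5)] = 2*g + 5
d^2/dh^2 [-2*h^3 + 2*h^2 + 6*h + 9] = 4 - 12*h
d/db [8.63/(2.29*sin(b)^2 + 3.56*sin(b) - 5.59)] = -(39.5254*sin(b) + 30.7228)*cos(b)/(2.29*sin(b)^2 + 3.56*sin(b) - 5.59)^2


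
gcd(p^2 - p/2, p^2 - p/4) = p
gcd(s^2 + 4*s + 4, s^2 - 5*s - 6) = 1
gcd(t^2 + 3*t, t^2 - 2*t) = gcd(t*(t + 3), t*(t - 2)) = t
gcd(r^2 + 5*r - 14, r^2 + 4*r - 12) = r - 2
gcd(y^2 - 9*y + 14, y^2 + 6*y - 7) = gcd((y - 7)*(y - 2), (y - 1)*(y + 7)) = 1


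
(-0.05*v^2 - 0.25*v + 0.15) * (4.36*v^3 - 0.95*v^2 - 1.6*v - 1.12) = -0.218*v^5 - 1.0425*v^4 + 0.9715*v^3 + 0.3135*v^2 + 0.04*v - 0.168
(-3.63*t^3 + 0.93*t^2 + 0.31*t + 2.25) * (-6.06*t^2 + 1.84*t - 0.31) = 21.9978*t^5 - 12.315*t^4 + 0.9579*t^3 - 13.3529*t^2 + 4.0439*t - 0.6975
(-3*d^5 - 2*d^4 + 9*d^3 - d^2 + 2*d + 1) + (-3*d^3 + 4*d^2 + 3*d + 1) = -3*d^5 - 2*d^4 + 6*d^3 + 3*d^2 + 5*d + 2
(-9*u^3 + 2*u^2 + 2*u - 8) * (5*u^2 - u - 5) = -45*u^5 + 19*u^4 + 53*u^3 - 52*u^2 - 2*u + 40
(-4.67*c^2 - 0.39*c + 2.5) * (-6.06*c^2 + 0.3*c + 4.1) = 28.3002*c^4 + 0.9624*c^3 - 34.414*c^2 - 0.849*c + 10.25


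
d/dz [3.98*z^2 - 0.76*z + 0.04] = 7.96*z - 0.76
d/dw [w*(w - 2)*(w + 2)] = 3*w^2 - 4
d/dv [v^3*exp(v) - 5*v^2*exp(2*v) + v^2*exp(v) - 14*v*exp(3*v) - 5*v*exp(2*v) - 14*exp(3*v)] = (v^3 - 10*v^2*exp(v) + 4*v^2 - 42*v*exp(2*v) - 20*v*exp(v) + 2*v - 56*exp(2*v) - 5*exp(v))*exp(v)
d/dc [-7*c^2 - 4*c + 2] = -14*c - 4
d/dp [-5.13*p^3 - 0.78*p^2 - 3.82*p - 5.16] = -15.39*p^2 - 1.56*p - 3.82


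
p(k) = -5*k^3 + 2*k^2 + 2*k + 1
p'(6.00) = -514.00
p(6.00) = -995.00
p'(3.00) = -121.00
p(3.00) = -110.00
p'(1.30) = -18.15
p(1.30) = -4.00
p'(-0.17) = 0.89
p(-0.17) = 0.74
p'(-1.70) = -48.15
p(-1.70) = 27.94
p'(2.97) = -118.43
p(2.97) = -106.41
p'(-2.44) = -97.06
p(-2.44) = 80.66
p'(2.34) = -70.77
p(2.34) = -47.43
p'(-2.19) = -78.70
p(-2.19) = 58.73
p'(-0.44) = -2.66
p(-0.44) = 0.93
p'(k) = -15*k^2 + 4*k + 2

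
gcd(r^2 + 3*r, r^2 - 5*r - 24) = r + 3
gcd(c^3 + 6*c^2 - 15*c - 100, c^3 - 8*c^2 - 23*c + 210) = c + 5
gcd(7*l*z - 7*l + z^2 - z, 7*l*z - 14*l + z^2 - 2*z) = 7*l + z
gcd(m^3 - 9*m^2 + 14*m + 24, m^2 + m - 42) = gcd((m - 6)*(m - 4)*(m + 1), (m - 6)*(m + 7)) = m - 6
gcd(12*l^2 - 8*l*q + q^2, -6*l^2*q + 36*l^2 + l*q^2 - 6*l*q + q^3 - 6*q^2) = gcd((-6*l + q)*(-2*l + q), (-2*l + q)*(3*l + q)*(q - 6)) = -2*l + q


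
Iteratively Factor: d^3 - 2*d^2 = (d - 2)*(d^2) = d*(d - 2)*(d)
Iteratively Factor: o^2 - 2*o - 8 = (o - 4)*(o + 2)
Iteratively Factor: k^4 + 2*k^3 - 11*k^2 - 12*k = (k + 4)*(k^3 - 2*k^2 - 3*k) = (k + 1)*(k + 4)*(k^2 - 3*k) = (k - 3)*(k + 1)*(k + 4)*(k)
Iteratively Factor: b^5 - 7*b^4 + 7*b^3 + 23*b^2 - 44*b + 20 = (b - 1)*(b^4 - 6*b^3 + b^2 + 24*b - 20) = (b - 5)*(b - 1)*(b^3 - b^2 - 4*b + 4) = (b - 5)*(b - 1)*(b + 2)*(b^2 - 3*b + 2) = (b - 5)*(b - 1)^2*(b + 2)*(b - 2)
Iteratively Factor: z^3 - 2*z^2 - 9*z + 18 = (z + 3)*(z^2 - 5*z + 6) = (z - 2)*(z + 3)*(z - 3)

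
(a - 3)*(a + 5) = a^2 + 2*a - 15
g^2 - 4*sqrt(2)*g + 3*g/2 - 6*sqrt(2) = (g + 3/2)*(g - 4*sqrt(2))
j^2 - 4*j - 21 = (j - 7)*(j + 3)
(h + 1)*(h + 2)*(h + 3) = h^3 + 6*h^2 + 11*h + 6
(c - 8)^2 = c^2 - 16*c + 64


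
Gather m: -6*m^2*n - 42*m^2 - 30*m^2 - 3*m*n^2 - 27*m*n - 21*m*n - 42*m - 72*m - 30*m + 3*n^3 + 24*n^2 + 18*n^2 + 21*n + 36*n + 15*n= m^2*(-6*n - 72) + m*(-3*n^2 - 48*n - 144) + 3*n^3 + 42*n^2 + 72*n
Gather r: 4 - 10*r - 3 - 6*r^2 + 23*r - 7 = -6*r^2 + 13*r - 6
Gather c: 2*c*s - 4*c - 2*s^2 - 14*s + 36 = c*(2*s - 4) - 2*s^2 - 14*s + 36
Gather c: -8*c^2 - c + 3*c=-8*c^2 + 2*c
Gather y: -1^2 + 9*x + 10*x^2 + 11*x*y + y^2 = 10*x^2 + 11*x*y + 9*x + y^2 - 1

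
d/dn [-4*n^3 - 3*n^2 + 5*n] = -12*n^2 - 6*n + 5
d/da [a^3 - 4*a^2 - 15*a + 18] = 3*a^2 - 8*a - 15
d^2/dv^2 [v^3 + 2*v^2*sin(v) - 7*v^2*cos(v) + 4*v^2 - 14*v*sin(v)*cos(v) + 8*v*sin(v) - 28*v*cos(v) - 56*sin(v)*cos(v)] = -2*v^2*sin(v) + 7*v^2*cos(v) + 20*v*sin(v) + 28*v*sin(2*v) + 36*v*cos(v) + 6*v + 60*sin(v) + 112*sin(2*v) + 2*cos(v) - 28*cos(2*v) + 8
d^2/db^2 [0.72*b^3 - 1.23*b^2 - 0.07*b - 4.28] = 4.32*b - 2.46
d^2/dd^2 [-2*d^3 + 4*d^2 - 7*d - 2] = 8 - 12*d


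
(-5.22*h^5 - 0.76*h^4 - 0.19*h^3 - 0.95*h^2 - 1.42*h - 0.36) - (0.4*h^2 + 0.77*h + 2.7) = -5.22*h^5 - 0.76*h^4 - 0.19*h^3 - 1.35*h^2 - 2.19*h - 3.06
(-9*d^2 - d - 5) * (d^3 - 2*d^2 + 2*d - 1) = -9*d^5 + 17*d^4 - 21*d^3 + 17*d^2 - 9*d + 5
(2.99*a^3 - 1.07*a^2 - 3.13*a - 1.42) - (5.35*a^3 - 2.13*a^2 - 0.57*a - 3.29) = -2.36*a^3 + 1.06*a^2 - 2.56*a + 1.87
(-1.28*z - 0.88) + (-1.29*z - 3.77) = -2.57*z - 4.65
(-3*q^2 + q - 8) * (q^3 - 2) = -3*q^5 + q^4 - 8*q^3 + 6*q^2 - 2*q + 16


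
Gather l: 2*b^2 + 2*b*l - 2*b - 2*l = 2*b^2 - 2*b + l*(2*b - 2)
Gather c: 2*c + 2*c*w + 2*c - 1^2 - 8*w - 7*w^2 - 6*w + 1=c*(2*w + 4) - 7*w^2 - 14*w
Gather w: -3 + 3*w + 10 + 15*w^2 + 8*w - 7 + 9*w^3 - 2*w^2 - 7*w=9*w^3 + 13*w^2 + 4*w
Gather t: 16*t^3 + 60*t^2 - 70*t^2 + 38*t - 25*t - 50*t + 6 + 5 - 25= 16*t^3 - 10*t^2 - 37*t - 14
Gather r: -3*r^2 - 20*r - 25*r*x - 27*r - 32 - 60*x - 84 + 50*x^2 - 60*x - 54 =-3*r^2 + r*(-25*x - 47) + 50*x^2 - 120*x - 170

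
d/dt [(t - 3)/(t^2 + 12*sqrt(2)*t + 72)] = (t^2 + 12*sqrt(2)*t - 2*(t - 3)*(t + 6*sqrt(2)) + 72)/(t^2 + 12*sqrt(2)*t + 72)^2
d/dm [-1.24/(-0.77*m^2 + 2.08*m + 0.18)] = (2.5792 - 1.9096*m)/(-0.77*m^2 + 2.08*m + 0.18)^2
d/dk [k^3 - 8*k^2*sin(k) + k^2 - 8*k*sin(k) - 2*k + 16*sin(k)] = -8*k^2*cos(k) + 3*k^2 - 16*k*sin(k) - 8*k*cos(k) + 2*k - 8*sin(k) + 16*cos(k) - 2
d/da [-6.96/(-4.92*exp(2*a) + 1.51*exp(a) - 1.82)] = (10.5096 - 68.4864*exp(a))*exp(a)/(4.92*exp(2*a) - 1.51*exp(a) + 1.82)^2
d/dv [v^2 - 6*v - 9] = 2*v - 6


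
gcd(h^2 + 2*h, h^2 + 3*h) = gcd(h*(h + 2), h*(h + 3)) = h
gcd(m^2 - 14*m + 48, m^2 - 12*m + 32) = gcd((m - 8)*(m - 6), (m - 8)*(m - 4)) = m - 8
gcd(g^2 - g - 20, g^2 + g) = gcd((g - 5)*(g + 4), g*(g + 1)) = 1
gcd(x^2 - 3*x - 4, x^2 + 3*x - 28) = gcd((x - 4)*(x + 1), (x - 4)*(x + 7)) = x - 4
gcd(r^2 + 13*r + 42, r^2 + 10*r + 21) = r + 7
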